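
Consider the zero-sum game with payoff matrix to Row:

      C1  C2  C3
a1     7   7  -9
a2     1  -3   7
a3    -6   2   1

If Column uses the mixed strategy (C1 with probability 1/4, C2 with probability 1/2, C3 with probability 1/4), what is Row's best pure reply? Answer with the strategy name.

a1

Expected payoff of a1: (1/4)·7 + (1/2)·7 + (1/4)·(-9) = 3.
Expected payoff of a2: (1/4)·1 + (1/2)·(-3) + (1/4)·7 = 1/2.
Expected payoff of a3: (1/4)·(-6) + (1/2)·2 + (1/4)·1 = -1/4.
The largest is 3, so Row's best response is a1.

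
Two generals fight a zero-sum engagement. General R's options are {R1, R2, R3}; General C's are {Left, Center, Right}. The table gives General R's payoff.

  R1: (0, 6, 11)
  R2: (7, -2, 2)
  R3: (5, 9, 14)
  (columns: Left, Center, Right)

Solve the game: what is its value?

73/13

Row minima: R1 → 0, R2 → -2, R3 → 5; maximin = 5.
Column maxima: Left → 7, Center → 9, Right → 14; minimax = 7.
5 ≠ 7, so there is no saddle point; optimal play is mixed.
R1 is strictly dominated by R3, so General R never plays it.
Right is strictly dominated by Center (it gives General R strictly more in every row), so General C never plays it.
On the remaining 2×2 (R2, R3 vs Left, Center):
Let General R play R2 with probability p. Expected payoff against Left: 7p + 5(1−p) = 2p + 5; against Center: (-2)p + 9(1−p) = −11p + 9.
Setting these equal: 2p + 5 = −11p + 9 ⇒ 13p = 4 ⇒ p = 4/13, and the value is (2)·(4/13) + 5 = 73/13.
For General C: with q = P(Left), equating R2's and R3's payoffs gives 9q − 2 = −4q + 9 ⇒ q = 11/13.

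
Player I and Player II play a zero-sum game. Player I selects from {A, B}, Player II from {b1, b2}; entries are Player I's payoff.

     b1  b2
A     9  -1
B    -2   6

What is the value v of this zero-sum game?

Row minima: A → -1, B → -2; maximin = -1.
Column maxima: b1 → 9, b2 → 6; minimax = 6.
-1 ≠ 6, so there is no saddle point; optimal play is mixed.
Let Player I play A with probability p. Expected payoff against b1: 9p + (-2)(1−p) = 11p − 2; against b2: (-1)p + 6(1−p) = −7p + 6.
Setting these equal: 11p − 2 = −7p + 6 ⇒ 18p = 8 ⇒ p = 4/9, and the value is (11)·(4/9) − 2 = 26/9.
For Player II: with q = P(b1), equating A's and B's payoffs gives 10q − 1 = −8q + 6 ⇒ q = 7/18.

26/9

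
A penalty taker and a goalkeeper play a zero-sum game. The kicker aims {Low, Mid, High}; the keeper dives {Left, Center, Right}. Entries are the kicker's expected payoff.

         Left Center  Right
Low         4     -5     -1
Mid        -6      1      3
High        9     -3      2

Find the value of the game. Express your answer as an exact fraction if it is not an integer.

Row minima: Low → -5, Mid → -6, High → -3; maximin = -3.
Column maxima: Left → 9, Center → 1, Right → 3; minimax = 1.
-3 ≠ 1, so there is no saddle point; optimal play is mixed.
Low is strictly dominated by High, so the kicker never plays it.
Right is strictly dominated by Center (it gives the kicker strictly more in every row), so the keeper never plays it.
On the remaining 2×2 (Mid, High vs Left, Center):
Let the kicker play Mid with probability p. Expected payoff against Left: (-6)p + 9(1−p) = −15p + 9; against Center: 1p + (-3)(1−p) = 4p − 3.
Setting these equal: −15p + 9 = 4p − 3 ⇒ −19p = -12 ⇒ p = 12/19, and the value is (-15)·(12/19) + 9 = -9/19.
For the keeper: with q = P(Left), equating Mid's and High's payoffs gives −7q + 1 = 12q − 3 ⇒ q = 4/19.

-9/19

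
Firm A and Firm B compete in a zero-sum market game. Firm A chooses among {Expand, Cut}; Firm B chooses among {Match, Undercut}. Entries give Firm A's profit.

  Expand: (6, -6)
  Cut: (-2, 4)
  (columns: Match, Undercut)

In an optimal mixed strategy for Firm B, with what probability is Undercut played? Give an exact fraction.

Row minima: Expand → -6, Cut → -2; maximin = -2.
Column maxima: Match → 6, Undercut → 4; minimax = 4.
-2 ≠ 4, so there is no saddle point; optimal play is mixed.
Let Firm A play Expand with probability p. Expected payoff against Match: 6p + (-2)(1−p) = 8p − 2; against Undercut: (-6)p + 4(1−p) = −10p + 4.
Setting these equal: 8p − 2 = −10p + 4 ⇒ 18p = 6 ⇒ p = 1/3, and the value is (8)·(1/3) − 2 = 2/3.
For Firm B: with q = P(Match), equating Expand's and Cut's payoffs gives 12q − 6 = −6q + 4 ⇒ q = 5/9.

4/9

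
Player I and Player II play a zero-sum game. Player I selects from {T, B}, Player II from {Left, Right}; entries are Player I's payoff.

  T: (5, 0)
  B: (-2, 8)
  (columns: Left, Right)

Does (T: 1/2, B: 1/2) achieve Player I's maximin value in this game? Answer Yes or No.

Against Left this mix gives (1/2)·5 + (1/2)·(-2) = 3/2.
Against Right this mix gives (1/2)·0 + (1/2)·8 = 4.
Player II will play Left, holding Player I to 3/2. Shifting weight toward the row that does better against Left would raise this floor (the equalizing mix achieves 8/3 against both Left and Right), so the proposed strategy is not optimal.

No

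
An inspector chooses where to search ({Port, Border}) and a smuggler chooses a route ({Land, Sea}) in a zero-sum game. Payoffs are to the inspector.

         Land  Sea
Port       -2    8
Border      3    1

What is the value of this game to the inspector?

13/6

Row minima: Port → -2, Border → 1; maximin = 1.
Column maxima: Land → 3, Sea → 8; minimax = 3.
1 ≠ 3, so there is no saddle point; optimal play is mixed.
Let the inspector play Port with probability p. Expected payoff against Land: (-2)p + 3(1−p) = −5p + 3; against Sea: 8p + 1(1−p) = 7p + 1.
Setting these equal: −5p + 3 = 7p + 1 ⇒ −12p = -2 ⇒ p = 1/6, and the value is (-5)·(1/6) + 3 = 13/6.
For the smuggler: with q = P(Land), equating Port's and Border's payoffs gives −10q + 8 = 2q + 1 ⇒ q = 7/12.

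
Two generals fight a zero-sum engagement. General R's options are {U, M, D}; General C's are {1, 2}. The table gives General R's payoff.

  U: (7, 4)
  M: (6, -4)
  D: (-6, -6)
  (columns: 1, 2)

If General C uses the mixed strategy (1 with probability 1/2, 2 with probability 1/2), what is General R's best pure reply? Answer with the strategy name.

U

Expected payoff of U: (1/2)·7 + (1/2)·4 = 11/2.
Expected payoff of M: (1/2)·6 + (1/2)·(-4) = 1.
Expected payoff of D: (1/2)·(-6) + (1/2)·(-6) = -6.
The largest is 11/2, so General R's best response is U.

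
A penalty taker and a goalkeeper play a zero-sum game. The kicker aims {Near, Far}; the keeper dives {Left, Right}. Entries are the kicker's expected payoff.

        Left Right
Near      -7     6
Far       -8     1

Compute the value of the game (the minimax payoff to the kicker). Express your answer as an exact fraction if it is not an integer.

-7

Row minima: Near → -7, Far → -8; maximin = -7.
Column maxima: Left → -7, Right → 6; minimax = -7.
Since maximin = minimax = -7, there is a saddle point and the value is -7.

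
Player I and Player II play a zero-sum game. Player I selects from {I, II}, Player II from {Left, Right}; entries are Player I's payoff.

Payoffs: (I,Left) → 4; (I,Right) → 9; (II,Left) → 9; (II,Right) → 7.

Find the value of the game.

Row minima: I → 4, II → 7; maximin = 7.
Column maxima: Left → 9, Right → 9; minimax = 9.
7 ≠ 9, so there is no saddle point; optimal play is mixed.
Let Player I play I with probability p. Expected payoff against Left: 4p + 9(1−p) = −5p + 9; against Right: 9p + 7(1−p) = 2p + 7.
Setting these equal: −5p + 9 = 2p + 7 ⇒ −7p = -2 ⇒ p = 2/7, and the value is (-5)·(2/7) + 9 = 53/7.
For Player II: with q = P(Left), equating I's and II's payoffs gives −5q + 9 = 2q + 7 ⇒ q = 2/7.

53/7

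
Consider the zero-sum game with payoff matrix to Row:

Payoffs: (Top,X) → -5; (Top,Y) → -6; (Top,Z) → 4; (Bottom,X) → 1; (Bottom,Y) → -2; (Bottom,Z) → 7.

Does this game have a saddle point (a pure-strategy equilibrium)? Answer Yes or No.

Yes

Row minima: Top → -6, Bottom → -2; maximin = -2.
Column maxima: X → 1, Y → -2, Z → 7; minimax = -2.
maximin = minimax = -2, so a saddle point exists.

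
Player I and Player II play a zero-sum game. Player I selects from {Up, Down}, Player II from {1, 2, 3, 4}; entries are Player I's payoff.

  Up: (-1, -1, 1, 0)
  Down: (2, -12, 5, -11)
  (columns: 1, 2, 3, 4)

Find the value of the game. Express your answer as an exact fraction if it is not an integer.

-1

Row minima: Up → -1, Down → -12; maximin = -1.
Column maxima: 1 → 2, 2 → -1, 3 → 5, 4 → 0; minimax = -1.
Since maximin = minimax = -1, there is a saddle point and the value is -1.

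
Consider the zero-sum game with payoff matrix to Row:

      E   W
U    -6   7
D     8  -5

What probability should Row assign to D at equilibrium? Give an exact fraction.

Row minima: U → -6, D → -5; maximin = -5.
Column maxima: E → 8, W → 7; minimax = 7.
-5 ≠ 7, so there is no saddle point; optimal play is mixed.
Let Row play U with probability p. Expected payoff against E: (-6)p + 8(1−p) = −14p + 8; against W: 7p + (-5)(1−p) = 12p − 5.
Setting these equal: −14p + 8 = 12p − 5 ⇒ −26p = -13 ⇒ p = 1/2, and the value is (-14)·(1/2) + 8 = 1.
For Column: with q = P(E), equating U's and D's payoffs gives −13q + 7 = 13q − 5 ⇒ q = 6/13.

1/2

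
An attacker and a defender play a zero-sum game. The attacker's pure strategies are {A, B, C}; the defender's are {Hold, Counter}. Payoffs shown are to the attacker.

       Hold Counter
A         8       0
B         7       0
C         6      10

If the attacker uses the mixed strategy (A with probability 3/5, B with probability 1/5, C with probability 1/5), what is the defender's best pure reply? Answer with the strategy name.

Counter

If the defender plays Hold, the attacker's expected payoff is (3/5)·8 + (1/5)·7 + (1/5)·6 = 37/5.
If the defender plays Counter, the attacker's expected payoff is (3/5)·0 + (1/5)·0 + (1/5)·10 = 2.
The defender minimizes the attacker's payoff; the smallest is 2, so the best response is Counter.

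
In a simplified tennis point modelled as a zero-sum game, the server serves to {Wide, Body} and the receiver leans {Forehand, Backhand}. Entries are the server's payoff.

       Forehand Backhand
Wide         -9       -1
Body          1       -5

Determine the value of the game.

Row minima: Wide → -9, Body → -5; maximin = -5.
Column maxima: Forehand → 1, Backhand → -1; minimax = -1.
-5 ≠ -1, so there is no saddle point; optimal play is mixed.
Let the server play Wide with probability p. Expected payoff against Forehand: (-9)p + 1(1−p) = −10p + 1; against Backhand: (-1)p + (-5)(1−p) = 4p − 5.
Setting these equal: −10p + 1 = 4p − 5 ⇒ −14p = -6 ⇒ p = 3/7, and the value is (-10)·(3/7) + 1 = -23/7.
For the receiver: with q = P(Forehand), equating Wide's and Body's payoffs gives −8q − 1 = 6q − 5 ⇒ q = 2/7.

-23/7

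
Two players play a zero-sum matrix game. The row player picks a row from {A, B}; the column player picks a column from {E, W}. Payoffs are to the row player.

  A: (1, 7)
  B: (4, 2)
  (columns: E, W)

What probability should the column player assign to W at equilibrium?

Row minima: A → 1, B → 2; maximin = 2.
Column maxima: E → 4, W → 7; minimax = 4.
2 ≠ 4, so there is no saddle point; optimal play is mixed.
Let the row player play A with probability p. Expected payoff against E: 1p + 4(1−p) = −3p + 4; against W: 7p + 2(1−p) = 5p + 2.
Setting these equal: −3p + 4 = 5p + 2 ⇒ −8p = -2 ⇒ p = 1/4, and the value is (-3)·(1/4) + 4 = 13/4.
For the column player: with q = P(E), equating A's and B's payoffs gives −6q + 7 = 2q + 2 ⇒ q = 5/8.

3/8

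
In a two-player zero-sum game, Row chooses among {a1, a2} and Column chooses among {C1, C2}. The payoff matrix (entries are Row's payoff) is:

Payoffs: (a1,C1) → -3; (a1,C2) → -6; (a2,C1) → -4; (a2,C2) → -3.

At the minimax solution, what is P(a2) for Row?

3/4

Row minima: a1 → -6, a2 → -4; maximin = -4.
Column maxima: C1 → -3, C2 → -3; minimax = -3.
-4 ≠ -3, so there is no saddle point; optimal play is mixed.
Let Row play a1 with probability p. Expected payoff against C1: (-3)p + (-4)(1−p) = p − 4; against C2: (-6)p + (-3)(1−p) = −3p − 3.
Setting these equal: p − 4 = −3p − 3 ⇒ 4p = 1 ⇒ p = 1/4, and the value is (1)·(1/4) − 4 = -15/4.
For Column: with q = P(C1), equating a1's and a2's payoffs gives 3q − 6 = −q − 3 ⇒ q = 3/4.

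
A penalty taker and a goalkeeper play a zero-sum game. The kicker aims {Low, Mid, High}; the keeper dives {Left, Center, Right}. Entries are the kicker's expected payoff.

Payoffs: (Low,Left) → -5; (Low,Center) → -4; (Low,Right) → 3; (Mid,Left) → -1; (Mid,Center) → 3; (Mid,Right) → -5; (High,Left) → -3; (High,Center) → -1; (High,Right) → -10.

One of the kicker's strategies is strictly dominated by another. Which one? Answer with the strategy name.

Mid gives a strictly higher payoff than High against every column: -1 > -3, 3 > -1, -5 > -10.
So High is strictly dominated and the kicker never plays it.

High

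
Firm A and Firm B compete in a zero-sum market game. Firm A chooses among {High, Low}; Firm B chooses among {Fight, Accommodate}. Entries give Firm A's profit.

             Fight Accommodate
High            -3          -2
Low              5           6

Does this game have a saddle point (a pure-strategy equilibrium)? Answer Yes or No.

Yes

Row minima: High → -3, Low → 5; maximin = 5.
Column maxima: Fight → 5, Accommodate → 6; minimax = 5.
maximin = minimax = 5, so a saddle point exists.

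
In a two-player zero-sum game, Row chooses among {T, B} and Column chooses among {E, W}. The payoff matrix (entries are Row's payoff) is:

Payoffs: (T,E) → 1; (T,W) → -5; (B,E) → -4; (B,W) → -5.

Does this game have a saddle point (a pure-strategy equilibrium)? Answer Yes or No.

Yes

Row minima: T → -5, B → -5; maximin = -5.
Column maxima: E → 1, W → -5; minimax = -5.
maximin = minimax = -5, so a saddle point exists.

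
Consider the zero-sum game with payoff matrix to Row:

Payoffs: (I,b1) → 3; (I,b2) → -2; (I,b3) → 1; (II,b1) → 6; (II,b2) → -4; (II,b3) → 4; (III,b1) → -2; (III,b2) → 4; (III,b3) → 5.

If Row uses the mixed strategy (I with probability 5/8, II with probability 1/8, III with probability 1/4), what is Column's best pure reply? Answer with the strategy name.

b2

If Column plays b1, Row's expected payoff is (5/8)·3 + (1/8)·6 + (1/4)·(-2) = 17/8.
If Column plays b2, Row's expected payoff is (5/8)·(-2) + (1/8)·(-4) + (1/4)·4 = -3/4.
If Column plays b3, Row's expected payoff is (5/8)·1 + (1/8)·4 + (1/4)·5 = 19/8.
Column minimizes Row's payoff; the smallest is -3/4, so the best response is b2.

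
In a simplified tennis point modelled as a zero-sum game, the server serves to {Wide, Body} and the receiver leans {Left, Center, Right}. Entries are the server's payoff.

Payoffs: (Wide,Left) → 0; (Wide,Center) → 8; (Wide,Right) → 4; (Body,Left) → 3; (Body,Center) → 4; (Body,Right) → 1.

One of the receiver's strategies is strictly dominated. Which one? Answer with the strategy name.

Left holds the server's payoff strictly below Center in every row: 0 < 8, 3 < 4.
So Center is strictly dominated for the receiver.

Center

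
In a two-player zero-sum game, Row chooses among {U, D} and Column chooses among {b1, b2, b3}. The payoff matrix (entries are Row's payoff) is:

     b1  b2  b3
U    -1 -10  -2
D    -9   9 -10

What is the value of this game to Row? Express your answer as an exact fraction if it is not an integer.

-118/27

Row minima: U → -10, D → -10; maximin = -10.
Column maxima: b1 → -1, b2 → 9, b3 → -2; minimax = -2.
-10 ≠ -2, so there is no saddle point; optimal play is mixed.
b1 is strictly dominated by b3 (it gives Row strictly more in every row), so Column never plays it.
On the remaining 2×2 (U, D vs b2, b3):
Let Row play U with probability p. Expected payoff against b2: (-10)p + 9(1−p) = −19p + 9; against b3: (-2)p + (-10)(1−p) = 8p − 10.
Setting these equal: −19p + 9 = 8p − 10 ⇒ −27p = -19 ⇒ p = 19/27, and the value is (-19)·(19/27) + 9 = -118/27.
For Column: with q = P(b2), equating U's and D's payoffs gives −8q − 2 = 19q − 10 ⇒ q = 8/27.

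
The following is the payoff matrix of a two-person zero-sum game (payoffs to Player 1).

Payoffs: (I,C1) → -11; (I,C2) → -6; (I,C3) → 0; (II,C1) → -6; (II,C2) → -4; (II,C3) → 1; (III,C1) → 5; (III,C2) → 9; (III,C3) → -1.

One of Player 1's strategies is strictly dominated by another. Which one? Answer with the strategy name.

II gives a strictly higher payoff than I against every column: -6 > -11, -4 > -6, 1 > 0.
So I is strictly dominated and Player 1 never plays it.

I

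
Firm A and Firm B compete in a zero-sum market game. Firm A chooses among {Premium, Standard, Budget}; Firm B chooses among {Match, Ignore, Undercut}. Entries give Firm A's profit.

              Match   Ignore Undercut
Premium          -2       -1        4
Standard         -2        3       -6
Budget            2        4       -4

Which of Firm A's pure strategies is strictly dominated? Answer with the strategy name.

Budget gives a strictly higher payoff than Standard against every column: 2 > -2, 4 > 3, -4 > -6.
So Standard is strictly dominated and Firm A never plays it.

Standard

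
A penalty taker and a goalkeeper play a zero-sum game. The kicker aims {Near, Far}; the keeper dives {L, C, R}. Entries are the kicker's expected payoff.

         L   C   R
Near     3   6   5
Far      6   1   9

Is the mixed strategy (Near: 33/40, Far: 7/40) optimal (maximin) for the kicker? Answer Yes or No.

Against L this mix gives (33/40)·3 + (7/40)·6 = 141/40.
Against C this mix gives (33/40)·6 + (7/40)·1 = 41/8.
Against R this mix gives (33/40)·5 + (7/40)·9 = 57/10.
The keeper will play L, holding the kicker to 141/40. Shifting weight toward the row that does better against L would raise this floor (the equalizing mix achieves 33/8 against both L and C), so the proposed strategy is not optimal.

No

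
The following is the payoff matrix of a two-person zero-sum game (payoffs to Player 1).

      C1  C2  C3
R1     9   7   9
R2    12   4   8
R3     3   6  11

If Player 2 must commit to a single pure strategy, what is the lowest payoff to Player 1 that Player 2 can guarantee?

Column maxima: C1 → 12, C2 → 7, C3 → 11.
The smallest of these is 7.

7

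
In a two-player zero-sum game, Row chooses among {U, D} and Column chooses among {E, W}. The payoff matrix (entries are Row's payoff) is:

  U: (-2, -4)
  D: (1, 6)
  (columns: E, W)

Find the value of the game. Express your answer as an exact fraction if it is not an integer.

Row minima: U → -4, D → 1; maximin = 1.
Column maxima: E → 1, W → 6; minimax = 1.
Since maximin = minimax = 1, there is a saddle point and the value is 1.

1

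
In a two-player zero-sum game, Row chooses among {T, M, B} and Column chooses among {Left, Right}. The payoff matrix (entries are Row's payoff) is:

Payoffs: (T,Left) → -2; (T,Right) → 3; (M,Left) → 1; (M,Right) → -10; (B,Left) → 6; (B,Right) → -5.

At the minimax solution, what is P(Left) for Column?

1/2

Row minima: T → -2, M → -10, B → -5; maximin = -2.
Column maxima: Left → 6, Right → 3; minimax = 3.
-2 ≠ 3, so there is no saddle point; optimal play is mixed.
M is strictly dominated by B, so Row never plays it.
On the remaining 2×2 (T, B vs Left, Right):
Let Row play T with probability p. Expected payoff against Left: (-2)p + 6(1−p) = −8p + 6; against Right: 3p + (-5)(1−p) = 8p − 5.
Setting these equal: −8p + 6 = 8p − 5 ⇒ −16p = -11 ⇒ p = 11/16, and the value is (-8)·(11/16) + 6 = 1/2.
For Column: with q = P(Left), equating T's and B's payoffs gives −5q + 3 = 11q − 5 ⇒ q = 1/2.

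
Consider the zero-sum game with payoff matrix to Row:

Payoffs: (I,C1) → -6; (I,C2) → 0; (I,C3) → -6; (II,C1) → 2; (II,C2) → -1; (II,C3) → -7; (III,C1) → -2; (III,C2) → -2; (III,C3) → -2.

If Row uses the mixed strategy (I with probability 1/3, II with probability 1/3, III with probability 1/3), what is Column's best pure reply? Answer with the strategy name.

C3

If Column plays C1, Row's expected payoff is (1/3)·(-6) + (1/3)·2 + (1/3)·(-2) = -2.
If Column plays C2, Row's expected payoff is (1/3)·0 + (1/3)·(-1) + (1/3)·(-2) = -1.
If Column plays C3, Row's expected payoff is (1/3)·(-6) + (1/3)·(-7) + (1/3)·(-2) = -5.
Column minimizes Row's payoff; the smallest is -5, so the best response is C3.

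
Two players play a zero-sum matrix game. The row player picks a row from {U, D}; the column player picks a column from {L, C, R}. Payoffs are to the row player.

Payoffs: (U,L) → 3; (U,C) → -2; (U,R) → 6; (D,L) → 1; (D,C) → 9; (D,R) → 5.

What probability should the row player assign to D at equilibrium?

Row minima: U → -2, D → 1; maximin = 1.
Column maxima: L → 3, C → 9, R → 6; minimax = 3.
1 ≠ 3, so there is no saddle point; optimal play is mixed.
R is strictly dominated by L (it gives the row player strictly more in every row), so the column player never plays it.
On the remaining 2×2 (U, D vs L, C):
Let the row player play U with probability p. Expected payoff against L: 3p + 1(1−p) = 2p + 1; against C: (-2)p + 9(1−p) = −11p + 9.
Setting these equal: 2p + 1 = −11p + 9 ⇒ 13p = 8 ⇒ p = 8/13, and the value is (2)·(8/13) + 1 = 29/13.
For the column player: with q = P(L), equating U's and D's payoffs gives 5q − 2 = −8q + 9 ⇒ q = 11/13.

5/13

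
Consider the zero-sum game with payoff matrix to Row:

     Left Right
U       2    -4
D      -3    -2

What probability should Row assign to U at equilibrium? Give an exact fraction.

Row minima: U → -4, D → -3; maximin = -3.
Column maxima: Left → 2, Right → -2; minimax = -2.
-3 ≠ -2, so there is no saddle point; optimal play is mixed.
Let Row play U with probability p. Expected payoff against Left: 2p + (-3)(1−p) = 5p − 3; against Right: (-4)p + (-2)(1−p) = −2p − 2.
Setting these equal: 5p − 3 = −2p − 2 ⇒ 7p = 1 ⇒ p = 1/7, and the value is (5)·(1/7) − 3 = -16/7.
For Column: with q = P(Left), equating U's and D's payoffs gives 6q − 4 = −q − 2 ⇒ q = 2/7.

1/7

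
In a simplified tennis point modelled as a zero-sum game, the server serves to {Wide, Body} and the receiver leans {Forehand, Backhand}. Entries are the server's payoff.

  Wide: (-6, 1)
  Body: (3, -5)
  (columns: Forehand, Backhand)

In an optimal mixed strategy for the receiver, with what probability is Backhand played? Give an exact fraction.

Row minima: Wide → -6, Body → -5; maximin = -5.
Column maxima: Forehand → 3, Backhand → 1; minimax = 1.
-5 ≠ 1, so there is no saddle point; optimal play is mixed.
Let the server play Wide with probability p. Expected payoff against Forehand: (-6)p + 3(1−p) = −9p + 3; against Backhand: 1p + (-5)(1−p) = 6p − 5.
Setting these equal: −9p + 3 = 6p − 5 ⇒ −15p = -8 ⇒ p = 8/15, and the value is (-9)·(8/15) + 3 = -9/5.
For the receiver: with q = P(Forehand), equating Wide's and Body's payoffs gives −7q + 1 = 8q − 5 ⇒ q = 2/5.

3/5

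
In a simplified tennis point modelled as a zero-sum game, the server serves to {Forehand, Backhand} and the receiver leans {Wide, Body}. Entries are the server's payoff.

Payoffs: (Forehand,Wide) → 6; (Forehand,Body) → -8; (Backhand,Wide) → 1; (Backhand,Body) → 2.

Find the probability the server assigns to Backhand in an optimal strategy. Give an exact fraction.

14/15

Row minima: Forehand → -8, Backhand → 1; maximin = 1.
Column maxima: Wide → 6, Body → 2; minimax = 2.
1 ≠ 2, so there is no saddle point; optimal play is mixed.
Let the server play Forehand with probability p. Expected payoff against Wide: 6p + 1(1−p) = 5p + 1; against Body: (-8)p + 2(1−p) = −10p + 2.
Setting these equal: 5p + 1 = −10p + 2 ⇒ 15p = 1 ⇒ p = 1/15, and the value is (5)·(1/15) + 1 = 4/3.
For the receiver: with q = P(Wide), equating Forehand's and Backhand's payoffs gives 14q − 8 = −q + 2 ⇒ q = 2/3.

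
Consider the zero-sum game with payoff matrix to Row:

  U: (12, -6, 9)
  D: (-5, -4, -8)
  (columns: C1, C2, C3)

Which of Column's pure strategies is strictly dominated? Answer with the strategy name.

C1

C3 holds Row's payoff strictly below C1 in every row: 9 < 12, -8 < -5.
So C1 is strictly dominated for Column.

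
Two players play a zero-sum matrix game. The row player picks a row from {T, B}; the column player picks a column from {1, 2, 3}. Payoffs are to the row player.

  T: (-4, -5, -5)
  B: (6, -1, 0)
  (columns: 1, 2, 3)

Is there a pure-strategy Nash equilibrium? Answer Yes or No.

Yes

Row minima: T → -5, B → -1; maximin = -1.
Column maxima: 1 → 6, 2 → -1, 3 → 0; minimax = -1.
maximin = minimax = -1, so a saddle point exists.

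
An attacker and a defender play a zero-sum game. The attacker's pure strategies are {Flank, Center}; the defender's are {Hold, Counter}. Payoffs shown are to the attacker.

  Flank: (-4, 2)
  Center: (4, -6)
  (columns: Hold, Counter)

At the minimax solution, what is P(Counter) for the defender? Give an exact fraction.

Row minima: Flank → -4, Center → -6; maximin = -4.
Column maxima: Hold → 4, Counter → 2; minimax = 2.
-4 ≠ 2, so there is no saddle point; optimal play is mixed.
Let the attacker play Flank with probability p. Expected payoff against Hold: (-4)p + 4(1−p) = −8p + 4; against Counter: 2p + (-6)(1−p) = 8p − 6.
Setting these equal: −8p + 4 = 8p − 6 ⇒ −16p = -10 ⇒ p = 5/8, and the value is (-8)·(5/8) + 4 = -1.
For the defender: with q = P(Hold), equating Flank's and Center's payoffs gives −6q + 2 = 10q − 6 ⇒ q = 1/2.

1/2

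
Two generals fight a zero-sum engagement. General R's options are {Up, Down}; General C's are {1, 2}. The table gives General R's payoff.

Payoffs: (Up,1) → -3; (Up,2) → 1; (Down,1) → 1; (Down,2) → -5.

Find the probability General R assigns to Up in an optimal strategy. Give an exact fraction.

Row minima: Up → -3, Down → -5; maximin = -3.
Column maxima: 1 → 1, 2 → 1; minimax = 1.
-3 ≠ 1, so there is no saddle point; optimal play is mixed.
Let General R play Up with probability p. Expected payoff against 1: (-3)p + 1(1−p) = −4p + 1; against 2: 1p + (-5)(1−p) = 6p − 5.
Setting these equal: −4p + 1 = 6p − 5 ⇒ −10p = -6 ⇒ p = 3/5, and the value is (-4)·(3/5) + 1 = -7/5.
For General C: with q = P(1), equating Up's and Down's payoffs gives −4q + 1 = 6q − 5 ⇒ q = 3/5.

3/5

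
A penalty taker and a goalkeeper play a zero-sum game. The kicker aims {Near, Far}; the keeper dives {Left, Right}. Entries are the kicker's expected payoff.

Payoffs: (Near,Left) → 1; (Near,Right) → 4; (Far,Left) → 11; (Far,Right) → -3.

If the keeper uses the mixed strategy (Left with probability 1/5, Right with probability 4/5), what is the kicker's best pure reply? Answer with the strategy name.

Expected payoff of Near: (1/5)·1 + (4/5)·4 = 17/5.
Expected payoff of Far: (1/5)·11 + (4/5)·(-3) = -1/5.
The largest is 17/5, so the kicker's best response is Near.

Near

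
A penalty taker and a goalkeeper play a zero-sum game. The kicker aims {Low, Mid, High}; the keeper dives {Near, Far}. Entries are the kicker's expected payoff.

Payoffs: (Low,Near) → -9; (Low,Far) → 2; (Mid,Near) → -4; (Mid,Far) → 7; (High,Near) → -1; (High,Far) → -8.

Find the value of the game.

Row minima: Low → -9, Mid → -4, High → -8; maximin = -4.
Column maxima: Near → -1, Far → 7; minimax = -1.
-4 ≠ -1, so there is no saddle point; optimal play is mixed.
Low is strictly dominated by Mid, so the kicker never plays it.
On the remaining 2×2 (Mid, High vs Near, Far):
Let the kicker play Mid with probability p. Expected payoff against Near: (-4)p + (-1)(1−p) = −3p − 1; against Far: 7p + (-8)(1−p) = 15p − 8.
Setting these equal: −3p − 1 = 15p − 8 ⇒ −18p = -7 ⇒ p = 7/18, and the value is (-3)·(7/18) − 1 = -13/6.
For the keeper: with q = P(Near), equating Mid's and High's payoffs gives −11q + 7 = 7q − 8 ⇒ q = 5/6.

-13/6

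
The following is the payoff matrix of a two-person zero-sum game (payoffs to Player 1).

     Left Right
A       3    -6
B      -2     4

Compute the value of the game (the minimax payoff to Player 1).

Row minima: A → -6, B → -2; maximin = -2.
Column maxima: Left → 3, Right → 4; minimax = 3.
-2 ≠ 3, so there is no saddle point; optimal play is mixed.
Let Player 1 play A with probability p. Expected payoff against Left: 3p + (-2)(1−p) = 5p − 2; against Right: (-6)p + 4(1−p) = −10p + 4.
Setting these equal: 5p − 2 = −10p + 4 ⇒ 15p = 6 ⇒ p = 2/5, and the value is (5)·(2/5) − 2 = 0.
For Player 2: with q = P(Left), equating A's and B's payoffs gives 9q − 6 = −6q + 4 ⇒ q = 2/3.

0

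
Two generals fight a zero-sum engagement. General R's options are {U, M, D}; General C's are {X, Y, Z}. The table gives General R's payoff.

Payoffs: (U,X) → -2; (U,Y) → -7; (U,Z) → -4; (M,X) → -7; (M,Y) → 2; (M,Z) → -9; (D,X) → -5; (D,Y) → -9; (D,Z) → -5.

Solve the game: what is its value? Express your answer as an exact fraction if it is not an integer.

-71/14

Row minima: U → -7, M → -9, D → -9; maximin = -7.
Column maxima: X → -2, Y → 2, Z → -4; minimax = -4.
-7 ≠ -4, so there is no saddle point; optimal play is mixed.
D is strictly dominated by U, so General R never plays it.
With D eliminated, X is strictly dominated by Z (it gives General R strictly more in every remaining row), so General C never plays it.
On the remaining 2×2 (U, M vs Y, Z):
Let General R play U with probability p. Expected payoff against Y: (-7)p + 2(1−p) = −9p + 2; against Z: (-4)p + (-9)(1−p) = 5p − 9.
Setting these equal: −9p + 2 = 5p − 9 ⇒ −14p = -11 ⇒ p = 11/14, and the value is (-9)·(11/14) + 2 = -71/14.
For General C: with q = P(Y), equating U's and M's payoffs gives −3q − 4 = 11q − 9 ⇒ q = 5/14.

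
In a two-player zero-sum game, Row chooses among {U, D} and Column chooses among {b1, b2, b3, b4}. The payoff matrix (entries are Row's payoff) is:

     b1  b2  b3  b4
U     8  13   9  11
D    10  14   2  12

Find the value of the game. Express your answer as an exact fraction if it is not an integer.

Row minima: U → 8, D → 2; maximin = 8.
Column maxima: b1 → 10, b2 → 14, b3 → 9, b4 → 12; minimax = 9.
8 ≠ 9, so there is no saddle point; optimal play is mixed.
b2 is strictly dominated by b1 (it gives Row strictly more in every row), so Column never plays it.
b4 is strictly dominated by b1 (it gives Row strictly more in every row), so Column never plays it.
On the remaining 2×2 (U, D vs b1, b3):
Let Row play U with probability p. Expected payoff against b1: 8p + 10(1−p) = −2p + 10; against b3: 9p + 2(1−p) = 7p + 2.
Setting these equal: −2p + 10 = 7p + 2 ⇒ −9p = -8 ⇒ p = 8/9, and the value is (-2)·(8/9) + 10 = 74/9.
For Column: with q = P(b1), equating U's and D's payoffs gives −q + 9 = 8q + 2 ⇒ q = 7/9.

74/9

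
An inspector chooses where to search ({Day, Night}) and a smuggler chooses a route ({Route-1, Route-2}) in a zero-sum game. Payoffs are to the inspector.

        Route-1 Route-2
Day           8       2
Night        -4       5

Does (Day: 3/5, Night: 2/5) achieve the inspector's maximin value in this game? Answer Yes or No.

Against Route-1 this mix gives (3/5)·8 + (2/5)·(-4) = 16/5.
Against Route-2 this mix gives (3/5)·2 + (2/5)·5 = 16/5.
All of the smuggler's active replies (Route-1, Route-2) yield 16/5, and no column does worse for the inspector. The mix makes the smuggler indifferent and guarantees 16/5, so it is optimal.

Yes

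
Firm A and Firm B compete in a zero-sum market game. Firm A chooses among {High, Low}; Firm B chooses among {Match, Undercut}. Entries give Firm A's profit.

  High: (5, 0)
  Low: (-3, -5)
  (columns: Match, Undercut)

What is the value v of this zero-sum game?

0

Row minima: High → 0, Low → -5; maximin = 0.
Column maxima: Match → 5, Undercut → 0; minimax = 0.
Since maximin = minimax = 0, there is a saddle point and the value is 0.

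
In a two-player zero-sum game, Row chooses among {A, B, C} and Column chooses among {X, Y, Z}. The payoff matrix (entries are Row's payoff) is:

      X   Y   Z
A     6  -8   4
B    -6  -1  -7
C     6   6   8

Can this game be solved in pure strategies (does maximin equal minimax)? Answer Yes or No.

Row minima: A → -8, B → -7, C → 6; maximin = 6.
Column maxima: X → 6, Y → 6, Z → 8; minimax = 6.
maximin = minimax = 6, so a saddle point exists.

Yes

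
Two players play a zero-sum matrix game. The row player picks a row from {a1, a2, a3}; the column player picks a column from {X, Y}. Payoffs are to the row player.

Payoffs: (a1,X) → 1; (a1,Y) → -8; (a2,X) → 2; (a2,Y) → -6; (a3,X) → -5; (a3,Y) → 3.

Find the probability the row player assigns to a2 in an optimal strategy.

1/2

Row minima: a1 → -8, a2 → -6, a3 → -5; maximin = -5.
Column maxima: X → 2, Y → 3; minimax = 2.
-5 ≠ 2, so there is no saddle point; optimal play is mixed.
a1 is strictly dominated by a2, so the row player never plays it.
On the remaining 2×2 (a2, a3 vs X, Y):
Let the row player play a2 with probability p. Expected payoff against X: 2p + (-5)(1−p) = 7p − 5; against Y: (-6)p + 3(1−p) = −9p + 3.
Setting these equal: 7p − 5 = −9p + 3 ⇒ 16p = 8 ⇒ p = 1/2, and the value is (7)·(1/2) − 5 = -3/2.
For the column player: with q = P(X), equating a2's and a3's payoffs gives 8q − 6 = −8q + 3 ⇒ q = 9/16.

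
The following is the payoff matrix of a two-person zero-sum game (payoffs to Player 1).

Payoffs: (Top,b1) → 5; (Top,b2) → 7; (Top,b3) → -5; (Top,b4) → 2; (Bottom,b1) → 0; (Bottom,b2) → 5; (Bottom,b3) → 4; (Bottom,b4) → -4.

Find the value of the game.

Row minima: Top → -5, Bottom → -4; maximin = -4.
Column maxima: b1 → 5, b2 → 7, b3 → 4, b4 → 2; minimax = 2.
-4 ≠ 2, so there is no saddle point; optimal play is mixed.
b1 is strictly dominated by b4 (it gives Player 1 strictly more in every row), so Player 2 never plays it.
b2 is strictly dominated by b3 (it gives Player 1 strictly more in every row), so Player 2 never plays it.
On the remaining 2×2 (Top, Bottom vs b3, b4):
Let Player 1 play Top with probability p. Expected payoff against b3: (-5)p + 4(1−p) = −9p + 4; against b4: 2p + (-4)(1−p) = 6p − 4.
Setting these equal: −9p + 4 = 6p − 4 ⇒ −15p = -8 ⇒ p = 8/15, and the value is (-9)·(8/15) + 4 = -4/5.
For Player 2: with q = P(b3), equating Top's and Bottom's payoffs gives −7q + 2 = 8q − 4 ⇒ q = 2/5.

-4/5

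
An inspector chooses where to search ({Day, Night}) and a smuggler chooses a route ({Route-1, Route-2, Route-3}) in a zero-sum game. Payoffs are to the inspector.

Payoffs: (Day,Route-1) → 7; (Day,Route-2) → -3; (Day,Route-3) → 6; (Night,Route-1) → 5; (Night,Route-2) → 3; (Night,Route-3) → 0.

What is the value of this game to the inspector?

Row minima: Day → -3, Night → 0; maximin = 0.
Column maxima: Route-1 → 7, Route-2 → 3, Route-3 → 6; minimax = 3.
0 ≠ 3, so there is no saddle point; optimal play is mixed.
Route-1 is strictly dominated by Route-2 (it gives the inspector strictly more in every row), so the smuggler never plays it.
On the remaining 2×2 (Day, Night vs Route-2, Route-3):
Let the inspector play Day with probability p. Expected payoff against Route-2: (-3)p + 3(1−p) = −6p + 3; against Route-3: 6p + 0(1−p) = 6p.
Setting these equal: −6p + 3 = 6p ⇒ −12p = -3 ⇒ p = 1/4, and the value is (-6)·(1/4) + 3 = 3/2.
For the smuggler: with q = P(Route-2), equating Day's and Night's payoffs gives −9q + 6 = 3q ⇒ q = 1/2.

3/2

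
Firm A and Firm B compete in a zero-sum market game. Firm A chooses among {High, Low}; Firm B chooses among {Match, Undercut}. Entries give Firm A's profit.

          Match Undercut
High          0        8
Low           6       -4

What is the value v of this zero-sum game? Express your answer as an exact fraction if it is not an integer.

Row minima: High → 0, Low → -4; maximin = 0.
Column maxima: Match → 6, Undercut → 8; minimax = 6.
0 ≠ 6, so there is no saddle point; optimal play is mixed.
Let Firm A play High with probability p. Expected payoff against Match: 0p + 6(1−p) = −6p + 6; against Undercut: 8p + (-4)(1−p) = 12p − 4.
Setting these equal: −6p + 6 = 12p − 4 ⇒ −18p = -10 ⇒ p = 5/9, and the value is (-6)·(5/9) + 6 = 8/3.
For Firm B: with q = P(Match), equating High's and Low's payoffs gives −8q + 8 = 10q − 4 ⇒ q = 2/3.

8/3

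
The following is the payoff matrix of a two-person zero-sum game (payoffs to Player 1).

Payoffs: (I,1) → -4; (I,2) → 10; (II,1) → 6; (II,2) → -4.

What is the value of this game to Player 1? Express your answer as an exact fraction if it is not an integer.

11/6

Row minima: I → -4, II → -4; maximin = -4.
Column maxima: 1 → 6, 2 → 10; minimax = 6.
-4 ≠ 6, so there is no saddle point; optimal play is mixed.
Let Player 1 play I with probability p. Expected payoff against 1: (-4)p + 6(1−p) = −10p + 6; against 2: 10p + (-4)(1−p) = 14p − 4.
Setting these equal: −10p + 6 = 14p − 4 ⇒ −24p = -10 ⇒ p = 5/12, and the value is (-10)·(5/12) + 6 = 11/6.
For Player 2: with q = P(1), equating I's and II's payoffs gives −14q + 10 = 10q − 4 ⇒ q = 7/12.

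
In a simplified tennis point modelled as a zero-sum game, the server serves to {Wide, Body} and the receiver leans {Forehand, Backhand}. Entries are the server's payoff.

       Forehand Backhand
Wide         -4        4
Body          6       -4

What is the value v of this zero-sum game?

4/9

Row minima: Wide → -4, Body → -4; maximin = -4.
Column maxima: Forehand → 6, Backhand → 4; minimax = 4.
-4 ≠ 4, so there is no saddle point; optimal play is mixed.
Let the server play Wide with probability p. Expected payoff against Forehand: (-4)p + 6(1−p) = −10p + 6; against Backhand: 4p + (-4)(1−p) = 8p − 4.
Setting these equal: −10p + 6 = 8p − 4 ⇒ −18p = -10 ⇒ p = 5/9, and the value is (-10)·(5/9) + 6 = 4/9.
For the receiver: with q = P(Forehand), equating Wide's and Body's payoffs gives −8q + 4 = 10q − 4 ⇒ q = 4/9.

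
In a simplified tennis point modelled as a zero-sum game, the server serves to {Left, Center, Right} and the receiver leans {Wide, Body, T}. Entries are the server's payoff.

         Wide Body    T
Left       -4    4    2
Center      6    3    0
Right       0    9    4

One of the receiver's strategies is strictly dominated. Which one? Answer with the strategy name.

T holds the server's payoff strictly below Body in every row: 2 < 4, 0 < 3, 4 < 9.
So Body is strictly dominated for the receiver.

Body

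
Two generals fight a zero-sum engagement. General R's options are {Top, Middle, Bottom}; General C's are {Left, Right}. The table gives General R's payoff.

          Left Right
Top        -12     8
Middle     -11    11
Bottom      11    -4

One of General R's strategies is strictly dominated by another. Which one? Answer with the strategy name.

Middle gives a strictly higher payoff than Top against every column: -11 > -12, 11 > 8.
So Top is strictly dominated and General R never plays it.

Top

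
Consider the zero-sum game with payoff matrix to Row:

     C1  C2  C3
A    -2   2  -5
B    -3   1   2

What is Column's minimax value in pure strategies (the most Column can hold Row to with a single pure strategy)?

Column maxima: C1 → -2, C2 → 2, C3 → 2.
The smallest of these is -2.

-2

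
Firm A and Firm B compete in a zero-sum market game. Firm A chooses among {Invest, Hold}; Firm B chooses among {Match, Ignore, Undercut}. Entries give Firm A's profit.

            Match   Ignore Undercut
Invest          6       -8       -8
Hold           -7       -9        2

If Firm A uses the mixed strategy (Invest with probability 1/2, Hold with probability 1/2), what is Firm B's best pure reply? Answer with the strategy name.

If Firm B plays Match, Firm A's expected payoff is (1/2)·6 + (1/2)·(-7) = -1/2.
If Firm B plays Ignore, Firm A's expected payoff is (1/2)·(-8) + (1/2)·(-9) = -17/2.
If Firm B plays Undercut, Firm A's expected payoff is (1/2)·(-8) + (1/2)·2 = -3.
Firm B minimizes Firm A's payoff; the smallest is -17/2, so the best response is Ignore.

Ignore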